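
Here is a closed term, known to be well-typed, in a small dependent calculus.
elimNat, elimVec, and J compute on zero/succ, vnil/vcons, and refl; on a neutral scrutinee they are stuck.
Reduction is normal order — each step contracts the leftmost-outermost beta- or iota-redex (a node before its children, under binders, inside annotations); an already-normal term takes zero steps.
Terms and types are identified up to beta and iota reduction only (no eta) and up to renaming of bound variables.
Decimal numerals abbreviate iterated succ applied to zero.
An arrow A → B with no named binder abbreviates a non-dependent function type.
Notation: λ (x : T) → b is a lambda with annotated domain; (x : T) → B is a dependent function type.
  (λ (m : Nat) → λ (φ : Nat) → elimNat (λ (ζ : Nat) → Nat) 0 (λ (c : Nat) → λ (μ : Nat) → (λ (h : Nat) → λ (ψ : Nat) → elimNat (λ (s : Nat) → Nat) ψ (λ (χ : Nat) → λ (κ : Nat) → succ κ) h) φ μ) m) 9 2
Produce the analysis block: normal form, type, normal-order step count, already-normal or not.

resulting normal form:
  18
inferred type:
  Nat
steps to reach normal form (normal order): 111
already normal: no
first contracted redex: a beta-redex


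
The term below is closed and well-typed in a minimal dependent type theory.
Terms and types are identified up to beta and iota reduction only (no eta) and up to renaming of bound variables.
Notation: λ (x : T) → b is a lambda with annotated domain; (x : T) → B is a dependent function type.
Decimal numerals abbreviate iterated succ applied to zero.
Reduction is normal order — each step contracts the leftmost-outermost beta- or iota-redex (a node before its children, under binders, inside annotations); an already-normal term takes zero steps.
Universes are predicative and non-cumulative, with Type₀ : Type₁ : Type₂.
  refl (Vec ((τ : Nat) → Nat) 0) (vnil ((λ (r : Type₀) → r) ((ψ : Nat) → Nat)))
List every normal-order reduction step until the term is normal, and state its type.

reduction (normal order):
  refl (Vec ((τ : Nat) → Nat) 0) (vnil ((λ (r : Type₀) → r) ((ψ : Nat) → Nat)))
  ~> refl (Vec ((τ : Nat) → Nat) 0) (vnil ((r : Nat) → Nat))
type:
  Eq (Vec ((τ : Nat) → Nat) 0) (vnil ((r : Nat) → Nat)) (vnil ((ψ : Nat) → Nat))


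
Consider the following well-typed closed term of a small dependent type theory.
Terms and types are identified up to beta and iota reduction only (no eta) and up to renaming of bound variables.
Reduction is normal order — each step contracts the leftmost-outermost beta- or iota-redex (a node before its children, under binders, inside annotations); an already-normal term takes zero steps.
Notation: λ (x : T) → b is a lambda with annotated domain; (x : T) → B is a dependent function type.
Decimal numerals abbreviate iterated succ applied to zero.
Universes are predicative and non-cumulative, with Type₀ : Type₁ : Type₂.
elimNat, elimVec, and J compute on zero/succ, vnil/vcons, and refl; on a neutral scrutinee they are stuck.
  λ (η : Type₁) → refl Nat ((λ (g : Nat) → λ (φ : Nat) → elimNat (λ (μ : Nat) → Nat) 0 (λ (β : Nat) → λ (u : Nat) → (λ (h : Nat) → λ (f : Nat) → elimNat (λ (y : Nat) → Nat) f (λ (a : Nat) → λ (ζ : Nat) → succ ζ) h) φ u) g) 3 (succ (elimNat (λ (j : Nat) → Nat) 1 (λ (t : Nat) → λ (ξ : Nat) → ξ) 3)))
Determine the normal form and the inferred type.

normal form:
  λ (η : Type₁) → refl Nat 6
the term's type:
  (η : Type₁) → Eq Nat 6 6
observation: the first redex contracted is a beta-redex; the normal form is reached in 69 normal-order steps.


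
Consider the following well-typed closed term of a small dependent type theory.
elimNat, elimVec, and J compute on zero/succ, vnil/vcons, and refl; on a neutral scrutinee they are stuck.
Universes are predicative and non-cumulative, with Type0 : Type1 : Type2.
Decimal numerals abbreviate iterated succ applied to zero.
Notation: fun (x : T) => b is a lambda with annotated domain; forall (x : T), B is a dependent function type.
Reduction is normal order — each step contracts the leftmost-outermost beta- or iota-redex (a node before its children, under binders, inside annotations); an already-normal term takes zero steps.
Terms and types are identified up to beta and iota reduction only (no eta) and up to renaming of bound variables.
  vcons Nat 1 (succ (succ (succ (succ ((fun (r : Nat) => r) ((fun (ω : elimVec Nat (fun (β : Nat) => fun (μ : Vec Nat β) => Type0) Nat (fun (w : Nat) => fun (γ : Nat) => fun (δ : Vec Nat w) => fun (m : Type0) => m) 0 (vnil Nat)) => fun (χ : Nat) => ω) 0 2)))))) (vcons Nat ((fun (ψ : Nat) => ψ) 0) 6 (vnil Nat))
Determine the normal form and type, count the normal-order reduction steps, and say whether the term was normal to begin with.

normal form:
  vcons Nat 1 4 (vcons Nat 0 6 (vnil Nat))
the term's type:
  Vec Nat 2
steps to reach normal form (normal order): 4
started in normal form: no
first contracted redex: a beta-redex


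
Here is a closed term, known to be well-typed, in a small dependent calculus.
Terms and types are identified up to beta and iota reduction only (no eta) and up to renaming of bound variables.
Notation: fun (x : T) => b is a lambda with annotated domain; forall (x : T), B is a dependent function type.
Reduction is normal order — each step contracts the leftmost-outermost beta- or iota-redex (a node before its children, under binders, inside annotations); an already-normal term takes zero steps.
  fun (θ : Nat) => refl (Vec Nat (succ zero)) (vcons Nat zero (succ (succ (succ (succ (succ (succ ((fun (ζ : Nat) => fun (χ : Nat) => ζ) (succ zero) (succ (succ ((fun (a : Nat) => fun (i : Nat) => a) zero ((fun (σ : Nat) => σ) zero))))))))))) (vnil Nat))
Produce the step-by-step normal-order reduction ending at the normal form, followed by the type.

normal-order reduction sequence:
  fun (θ : Nat) => refl (Vec Nat (succ zero)) (vcons Nat zero (succ (succ (succ (succ (succ (succ ((fun (ζ : Nat) => fun (χ : Nat) => ζ) (succ zero) (succ (succ ((fun (a : Nat) => fun (i : Nat) => a) zero ((fun (σ : Nat) => σ) zero))))))))))) (vnil Nat))
  ~> fun (θ : Nat) => refl (Vec Nat (succ zero)) (vcons Nat zero (succ (succ (succ (succ (succ (succ ((fun (ζ : Nat) => succ zero) (succ (succ ((fun (χ : Nat) => fun (a : Nat) => χ) zero ((fun (i : Nat) => i) zero))))))))))) (vnil Nat))
  ~> fun (θ : Nat) => refl (Vec Nat (succ zero)) (vcons Nat zero (succ (succ (succ (succ (succ (succ (succ zero))))))) (vnil Nat))
inferred type:
  forall (θ : Nat), Eq (Vec Nat (succ zero)) (vcons Nat zero (succ (succ (succ (succ (succ (succ (succ zero))))))) (vnil Nat)) (vcons Nat zero (succ (succ (succ (succ (succ (succ (succ zero))))))) (vnil Nat))


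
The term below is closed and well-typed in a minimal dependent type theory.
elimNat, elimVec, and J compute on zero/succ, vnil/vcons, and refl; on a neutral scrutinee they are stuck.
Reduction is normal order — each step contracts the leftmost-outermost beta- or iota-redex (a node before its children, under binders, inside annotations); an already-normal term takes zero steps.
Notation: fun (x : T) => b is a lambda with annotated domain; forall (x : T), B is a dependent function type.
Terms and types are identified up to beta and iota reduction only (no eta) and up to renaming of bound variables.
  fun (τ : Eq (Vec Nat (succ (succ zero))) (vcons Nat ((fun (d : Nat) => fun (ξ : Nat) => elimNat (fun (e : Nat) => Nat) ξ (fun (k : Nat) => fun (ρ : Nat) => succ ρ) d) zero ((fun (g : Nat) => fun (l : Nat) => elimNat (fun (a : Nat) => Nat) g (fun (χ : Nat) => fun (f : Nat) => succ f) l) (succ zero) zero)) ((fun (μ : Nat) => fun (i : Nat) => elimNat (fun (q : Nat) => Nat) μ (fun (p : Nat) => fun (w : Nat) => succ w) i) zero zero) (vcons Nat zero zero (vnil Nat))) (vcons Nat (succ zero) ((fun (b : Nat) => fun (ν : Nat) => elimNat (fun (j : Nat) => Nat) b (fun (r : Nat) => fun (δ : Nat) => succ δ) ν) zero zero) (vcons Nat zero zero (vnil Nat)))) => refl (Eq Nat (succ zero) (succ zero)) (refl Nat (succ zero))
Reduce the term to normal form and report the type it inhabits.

normal form:
  fun (τ : Eq (Vec Nat (succ (succ zero))) (vcons Nat (succ zero) zero (vcons Nat zero zero (vnil Nat))) (vcons Nat (succ zero) zero (vcons Nat zero zero (vnil Nat)))) => refl (Eq Nat (succ zero) (succ zero)) (refl Nat (succ zero))
inferred type:
  forall (τ : Eq (Vec Nat (succ (succ zero))) (vcons Nat (succ zero) zero (vcons Nat zero zero (vnil Nat))) (vcons Nat (succ zero) zero (vcons Nat zero zero (vnil Nat)))), Eq (Eq Nat (succ zero) (succ zero)) (refl Nat (succ zero)) (refl Nat (succ zero))
observation: the leftmost-outermost redex is a beta-redex, and normalization takes 12 steps.


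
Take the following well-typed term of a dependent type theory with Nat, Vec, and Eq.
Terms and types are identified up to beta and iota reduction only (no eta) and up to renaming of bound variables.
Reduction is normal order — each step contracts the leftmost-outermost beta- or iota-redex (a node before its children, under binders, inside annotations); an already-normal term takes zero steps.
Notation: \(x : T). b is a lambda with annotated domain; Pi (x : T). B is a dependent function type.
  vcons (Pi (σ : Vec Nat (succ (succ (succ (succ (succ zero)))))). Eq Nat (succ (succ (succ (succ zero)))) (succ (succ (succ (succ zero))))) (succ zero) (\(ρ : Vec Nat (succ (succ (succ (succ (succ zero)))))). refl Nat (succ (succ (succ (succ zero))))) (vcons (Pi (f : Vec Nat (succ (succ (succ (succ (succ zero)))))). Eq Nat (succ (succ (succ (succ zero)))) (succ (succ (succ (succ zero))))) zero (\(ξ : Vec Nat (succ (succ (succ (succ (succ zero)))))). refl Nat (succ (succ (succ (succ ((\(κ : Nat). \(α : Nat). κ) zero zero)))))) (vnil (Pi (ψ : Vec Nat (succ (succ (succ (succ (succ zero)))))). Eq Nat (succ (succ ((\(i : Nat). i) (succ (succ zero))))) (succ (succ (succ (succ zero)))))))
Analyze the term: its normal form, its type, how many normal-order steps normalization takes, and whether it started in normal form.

reduced normal form:
  vcons (Pi (σ : Vec Nat (succ (succ (succ (succ (succ zero)))))). Eq Nat (succ (succ (succ (succ zero)))) (succ (succ (succ (succ zero))))) (succ zero) (\(ρ : Vec Nat (succ (succ (succ (succ (succ zero)))))). refl Nat (succ (succ (succ (succ zero))))) (vcons (Pi (f : Vec Nat (succ (succ (succ (succ (succ zero)))))). Eq Nat (succ (succ (succ (succ zero)))) (succ (succ (succ (succ zero))))) zero (\(ξ : Vec Nat (succ (succ (succ (succ (succ zero)))))). refl Nat (succ (succ (succ (succ zero))))) (vnil (Pi (κ : Vec Nat (succ (succ (succ (succ (succ zero)))))). Eq Nat (succ (succ (succ (succ zero)))) (succ (succ (succ (succ zero)))))))
inferred type:
  Vec (Pi (σ : Vec Nat (succ (succ (succ (succ (succ zero)))))). Eq Nat (succ (succ (succ (succ zero)))) (succ (succ (succ (succ zero))))) (succ (succ zero))
normal-order step count: 3
term was already normal: no
first contracted redex: a beta-redex


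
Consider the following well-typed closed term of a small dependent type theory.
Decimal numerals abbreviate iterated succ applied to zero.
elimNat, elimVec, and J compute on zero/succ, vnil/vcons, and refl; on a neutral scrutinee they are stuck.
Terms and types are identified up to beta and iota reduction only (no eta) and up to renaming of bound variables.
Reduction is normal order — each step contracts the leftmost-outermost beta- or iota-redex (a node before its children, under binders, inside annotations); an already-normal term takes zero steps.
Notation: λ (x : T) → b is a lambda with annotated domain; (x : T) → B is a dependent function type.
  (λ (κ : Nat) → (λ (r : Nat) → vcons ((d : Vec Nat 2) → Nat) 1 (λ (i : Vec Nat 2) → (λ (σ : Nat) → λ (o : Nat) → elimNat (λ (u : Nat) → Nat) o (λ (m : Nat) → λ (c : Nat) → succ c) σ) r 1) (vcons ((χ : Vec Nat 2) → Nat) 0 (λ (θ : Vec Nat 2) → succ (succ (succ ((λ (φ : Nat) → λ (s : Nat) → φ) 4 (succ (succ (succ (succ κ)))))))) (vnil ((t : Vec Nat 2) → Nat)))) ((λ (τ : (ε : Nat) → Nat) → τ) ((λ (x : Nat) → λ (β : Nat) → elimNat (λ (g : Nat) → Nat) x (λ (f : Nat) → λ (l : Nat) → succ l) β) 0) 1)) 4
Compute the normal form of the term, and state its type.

resulting normal form:
  vcons ((κ : Vec Nat 2) → Nat) 1 (λ (r : Vec Nat 2) → 2) (vcons ((d : Vec Nat 2) → Nat) 0 (λ (i : Vec Nat 2) → 7) (vnil ((σ : Vec Nat 2) → Nat)))
the term's type:
  Vec ((κ : Vec Nat 2) → Nat) 2
observation: the leftmost-outermost redex is a beta-redex, and normalization takes 17 steps.


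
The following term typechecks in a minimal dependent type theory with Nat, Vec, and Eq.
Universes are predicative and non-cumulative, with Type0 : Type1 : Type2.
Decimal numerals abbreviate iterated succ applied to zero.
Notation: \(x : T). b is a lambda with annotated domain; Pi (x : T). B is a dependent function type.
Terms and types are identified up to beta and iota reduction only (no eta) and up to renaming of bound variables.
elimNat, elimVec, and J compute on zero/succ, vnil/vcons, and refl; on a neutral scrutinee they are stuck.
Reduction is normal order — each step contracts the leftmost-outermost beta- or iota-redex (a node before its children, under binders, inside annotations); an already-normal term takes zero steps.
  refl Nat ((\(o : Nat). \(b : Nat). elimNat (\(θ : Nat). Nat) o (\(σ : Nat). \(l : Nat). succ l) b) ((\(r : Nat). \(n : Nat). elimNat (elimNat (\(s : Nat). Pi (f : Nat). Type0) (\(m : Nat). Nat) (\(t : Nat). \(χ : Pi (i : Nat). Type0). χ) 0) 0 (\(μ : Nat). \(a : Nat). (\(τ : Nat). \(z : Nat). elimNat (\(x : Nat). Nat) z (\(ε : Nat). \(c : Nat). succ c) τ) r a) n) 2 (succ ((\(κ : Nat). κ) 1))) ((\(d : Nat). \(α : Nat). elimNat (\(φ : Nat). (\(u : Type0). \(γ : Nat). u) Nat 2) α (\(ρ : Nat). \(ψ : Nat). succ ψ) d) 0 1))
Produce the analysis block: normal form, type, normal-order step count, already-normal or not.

resulting normal form:
  refl Nat 5
type:
  Eq Nat 5 5
reduction steps (normal order): 38
started in normal form: no
first contracted redex: a beta-redex


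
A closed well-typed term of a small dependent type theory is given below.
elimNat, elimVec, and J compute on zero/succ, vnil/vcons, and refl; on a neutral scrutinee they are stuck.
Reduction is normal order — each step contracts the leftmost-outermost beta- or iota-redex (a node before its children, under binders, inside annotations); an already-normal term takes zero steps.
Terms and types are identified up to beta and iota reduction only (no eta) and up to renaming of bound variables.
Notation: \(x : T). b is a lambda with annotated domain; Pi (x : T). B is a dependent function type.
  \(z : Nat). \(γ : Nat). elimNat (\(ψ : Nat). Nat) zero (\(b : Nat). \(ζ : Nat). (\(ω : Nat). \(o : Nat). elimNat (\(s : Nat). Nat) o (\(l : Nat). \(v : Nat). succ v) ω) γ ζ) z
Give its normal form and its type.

normal form:
  \(z : Nat). \(γ : Nat). elimNat (\(ψ : Nat). Nat) zero (\(b : Nat). \(ζ : Nat). elimNat (\(ω : Nat). Nat) ζ (\(o : Nat). \(s : Nat). succ s) γ) z
inferred type:
  Pi (z : Nat). Pi (γ : Nat). Nat
observation: the term reaches its normal form after 2 normal-order steps.


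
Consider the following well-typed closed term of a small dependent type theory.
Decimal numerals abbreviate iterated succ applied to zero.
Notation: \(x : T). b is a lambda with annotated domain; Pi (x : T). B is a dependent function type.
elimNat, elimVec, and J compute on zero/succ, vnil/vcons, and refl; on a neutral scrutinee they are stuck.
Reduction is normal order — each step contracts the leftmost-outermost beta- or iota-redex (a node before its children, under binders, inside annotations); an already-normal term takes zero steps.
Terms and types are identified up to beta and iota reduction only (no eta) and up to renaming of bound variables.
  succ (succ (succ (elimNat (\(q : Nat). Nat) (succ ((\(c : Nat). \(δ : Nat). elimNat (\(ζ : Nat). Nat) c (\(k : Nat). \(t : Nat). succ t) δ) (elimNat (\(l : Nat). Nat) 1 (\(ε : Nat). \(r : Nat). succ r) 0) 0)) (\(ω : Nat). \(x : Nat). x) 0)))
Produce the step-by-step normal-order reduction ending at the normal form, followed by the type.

normal-order reduction:
  succ (succ (succ (elimNat (\(q : Nat). Nat) (succ ((\(c : Nat). \(δ : Nat). elimNat (\(ζ : Nat). Nat) c (\(k : Nat). \(t : Nat). succ t) δ) (elimNat (\(l : Nat). Nat) 1 (\(ε : Nat). \(r : Nat). succ r) 0) 0)) (\(ω : Nat). \(x : Nat). x) 0)))
  ~> succ (succ (succ (succ ((\(q : Nat). \(c : Nat). elimNat (\(δ : Nat). Nat) q (\(ζ : Nat). \(k : Nat). succ k) c) (elimNat (\(t : Nat). Nat) 1 (\(l : Nat). \(ε : Nat). succ ε) 0) 0))))
  ~> succ (succ (succ (succ ((\(q : Nat). elimNat (\(c : Nat). Nat) (elimNat (\(δ : Nat). Nat) 1 (\(ζ : Nat). \(k : Nat). succ k) 0) (\(t : Nat). \(l : Nat). succ l) q) 0))))
  ~> succ (succ (succ (succ (elimNat (\(q : Nat). Nat) (elimNat (\(c : Nat). Nat) 1 (\(δ : Nat). \(ζ : Nat). succ ζ) 0) (\(k : Nat). \(t : Nat). succ t) 0))))
  ~> succ (succ (succ (succ (elimNat (\(q : Nat). Nat) 1 (\(c : Nat). \(δ : Nat). succ δ) 0))))
  ~> 5
type:
  Nat


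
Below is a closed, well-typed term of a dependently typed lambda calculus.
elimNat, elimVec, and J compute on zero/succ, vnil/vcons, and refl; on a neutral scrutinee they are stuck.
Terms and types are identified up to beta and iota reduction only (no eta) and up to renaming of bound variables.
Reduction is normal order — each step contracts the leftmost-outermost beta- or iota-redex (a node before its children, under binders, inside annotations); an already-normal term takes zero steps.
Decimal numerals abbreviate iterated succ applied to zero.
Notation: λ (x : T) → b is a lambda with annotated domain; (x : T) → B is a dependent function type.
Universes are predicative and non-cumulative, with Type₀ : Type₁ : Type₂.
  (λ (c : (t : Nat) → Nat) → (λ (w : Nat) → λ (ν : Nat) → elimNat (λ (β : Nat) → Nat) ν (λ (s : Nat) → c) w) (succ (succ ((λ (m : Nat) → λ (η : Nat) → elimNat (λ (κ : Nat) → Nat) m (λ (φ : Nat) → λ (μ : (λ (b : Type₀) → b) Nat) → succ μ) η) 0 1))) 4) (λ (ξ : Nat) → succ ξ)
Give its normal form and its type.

normal form:
  7
the term's type:
  Nat
observation: the leftmost-outermost redex is a beta-redex, and normalization takes 19 steps.


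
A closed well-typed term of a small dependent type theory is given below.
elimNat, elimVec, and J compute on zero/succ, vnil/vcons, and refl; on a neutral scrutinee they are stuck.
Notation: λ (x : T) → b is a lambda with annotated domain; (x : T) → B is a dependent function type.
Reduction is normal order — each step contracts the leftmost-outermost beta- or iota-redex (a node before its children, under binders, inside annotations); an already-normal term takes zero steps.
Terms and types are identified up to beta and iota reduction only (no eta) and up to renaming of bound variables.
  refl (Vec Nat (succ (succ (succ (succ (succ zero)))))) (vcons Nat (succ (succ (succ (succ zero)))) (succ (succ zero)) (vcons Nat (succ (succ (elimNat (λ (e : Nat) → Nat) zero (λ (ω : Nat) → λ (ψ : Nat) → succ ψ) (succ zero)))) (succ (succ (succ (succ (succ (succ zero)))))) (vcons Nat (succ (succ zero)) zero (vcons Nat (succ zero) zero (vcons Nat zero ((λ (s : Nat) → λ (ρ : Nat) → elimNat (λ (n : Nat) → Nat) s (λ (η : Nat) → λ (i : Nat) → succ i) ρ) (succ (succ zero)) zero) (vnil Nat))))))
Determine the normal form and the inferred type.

reduced normal form:
  refl (Vec Nat (succ (succ (succ (succ (succ zero)))))) (vcons Nat (succ (succ (succ (succ zero)))) (succ (succ zero)) (vcons Nat (succ (succ (succ zero))) (succ (succ (succ (succ (succ (succ zero)))))) (vcons Nat (succ (succ zero)) zero (vcons Nat (succ zero) zero (vcons Nat zero (succ (succ zero)) (vnil Nat))))))
type:
  Eq (Vec Nat (succ (succ (succ (succ (succ zero)))))) (vcons Nat (succ (succ (succ (succ zero)))) (succ (succ zero)) (vcons Nat (succ (succ (succ zero))) (succ (succ (succ (succ (succ (succ zero)))))) (vcons Nat (succ (succ zero)) zero (vcons Nat (succ zero) zero (vcons Nat zero (succ (succ zero)) (vnil Nat)))))) (vcons Nat (succ (succ (succ (succ zero)))) (succ (succ zero)) (vcons Nat (succ (succ (succ zero))) (succ (succ (succ (succ (succ (succ zero)))))) (vcons Nat (succ (succ zero)) zero (vcons Nat (succ zero) zero (vcons Nat zero (succ (succ zero)) (vnil Nat))))))


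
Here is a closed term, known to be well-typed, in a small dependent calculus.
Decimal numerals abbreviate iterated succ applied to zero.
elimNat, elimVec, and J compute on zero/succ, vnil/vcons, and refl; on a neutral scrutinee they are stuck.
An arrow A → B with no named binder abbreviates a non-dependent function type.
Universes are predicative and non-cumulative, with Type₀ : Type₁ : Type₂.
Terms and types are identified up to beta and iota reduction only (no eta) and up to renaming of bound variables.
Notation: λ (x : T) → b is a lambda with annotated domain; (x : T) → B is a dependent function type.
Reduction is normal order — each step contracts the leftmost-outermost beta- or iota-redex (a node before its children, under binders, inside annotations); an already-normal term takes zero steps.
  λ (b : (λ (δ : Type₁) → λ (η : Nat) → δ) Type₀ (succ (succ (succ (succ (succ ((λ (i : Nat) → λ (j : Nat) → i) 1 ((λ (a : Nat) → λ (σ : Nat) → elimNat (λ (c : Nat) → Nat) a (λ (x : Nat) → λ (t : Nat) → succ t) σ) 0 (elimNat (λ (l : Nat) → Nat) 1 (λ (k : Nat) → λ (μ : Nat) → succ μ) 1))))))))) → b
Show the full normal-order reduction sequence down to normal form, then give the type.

normal-order reduction:
  λ (b : (λ (δ : Type₁) → λ (η : Nat) → δ) Type₀ (succ (succ (succ (succ (succ ((λ (i : Nat) → λ (j : Nat) → i) 1 ((λ (a : Nat) → λ (σ : Nat) → elimNat (λ (c : Nat) → Nat) a (λ (x : Nat) → λ (t : Nat) → succ t) σ) 0 (elimNat (λ (l : Nat) → Nat) 1 (λ (k : Nat) → λ (μ : Nat) → succ μ) 1))))))))) → b
  ~> λ (b : (λ (δ : Nat) → Type₀) (succ (succ (succ (succ (succ ((λ (η : Nat) → λ (i : Nat) → η) 1 ((λ (j : Nat) → λ (a : Nat) → elimNat (λ (σ : Nat) → Nat) j (λ (c : Nat) → λ (x : Nat) → succ x) a) 0 (elimNat (λ (t : Nat) → Nat) 1 (λ (l : Nat) → λ (k : Nat) → succ k) 1))))))))) → b
  ~> λ (b : Type₀) → b
the term's type:
  Type₀ → Type₀


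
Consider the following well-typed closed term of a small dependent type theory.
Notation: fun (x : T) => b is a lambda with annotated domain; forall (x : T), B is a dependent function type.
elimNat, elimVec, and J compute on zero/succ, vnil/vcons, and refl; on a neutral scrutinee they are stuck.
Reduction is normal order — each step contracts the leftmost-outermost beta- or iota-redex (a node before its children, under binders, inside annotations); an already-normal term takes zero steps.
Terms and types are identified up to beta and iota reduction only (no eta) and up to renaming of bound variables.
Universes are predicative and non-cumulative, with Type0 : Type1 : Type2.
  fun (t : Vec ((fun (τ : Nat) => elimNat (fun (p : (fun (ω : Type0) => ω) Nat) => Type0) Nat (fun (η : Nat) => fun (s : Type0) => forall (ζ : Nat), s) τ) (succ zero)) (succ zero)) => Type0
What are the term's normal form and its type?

reduced normal form:
  fun (t : Vec (forall (τ : Nat), Nat) (succ zero)) => Type0
the term's type:
  forall (t : Vec (forall (τ : Nat), Nat) (succ zero)), Type1
observation: the leftmost-outermost redex is a beta-redex, and normalization takes 5 steps.


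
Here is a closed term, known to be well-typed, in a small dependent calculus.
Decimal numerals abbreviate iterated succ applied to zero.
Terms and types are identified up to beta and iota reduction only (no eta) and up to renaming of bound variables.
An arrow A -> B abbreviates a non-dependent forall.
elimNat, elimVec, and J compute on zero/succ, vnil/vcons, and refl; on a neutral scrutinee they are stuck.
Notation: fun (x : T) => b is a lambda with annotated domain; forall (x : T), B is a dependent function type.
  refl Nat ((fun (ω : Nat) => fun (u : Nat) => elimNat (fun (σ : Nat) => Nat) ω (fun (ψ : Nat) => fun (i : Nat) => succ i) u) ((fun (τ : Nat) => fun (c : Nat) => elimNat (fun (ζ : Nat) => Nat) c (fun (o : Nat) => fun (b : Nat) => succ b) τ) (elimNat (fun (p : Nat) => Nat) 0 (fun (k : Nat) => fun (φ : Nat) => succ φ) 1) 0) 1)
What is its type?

type:
  Eq Nat 2 2


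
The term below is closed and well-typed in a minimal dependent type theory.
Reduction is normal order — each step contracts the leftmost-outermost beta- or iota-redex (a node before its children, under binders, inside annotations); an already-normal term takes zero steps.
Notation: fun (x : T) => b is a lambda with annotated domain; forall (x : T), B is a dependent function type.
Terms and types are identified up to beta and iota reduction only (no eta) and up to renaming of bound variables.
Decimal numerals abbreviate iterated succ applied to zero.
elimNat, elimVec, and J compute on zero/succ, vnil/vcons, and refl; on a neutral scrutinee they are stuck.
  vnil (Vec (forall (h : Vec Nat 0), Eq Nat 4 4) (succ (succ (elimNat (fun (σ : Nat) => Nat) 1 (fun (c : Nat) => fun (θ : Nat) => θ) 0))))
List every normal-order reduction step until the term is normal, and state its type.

reduction (normal order):
  vnil (Vec (forall (h : Vec Nat 0), Eq Nat 4 4) (succ (succ (elimNat (fun (σ : Nat) => Nat) 1 (fun (c : Nat) => fun (θ : Nat) => θ) 0))))
  ~> vnil (Vec (forall (h : Vec Nat 0), Eq Nat 4 4) 3)
type:
  Vec (Vec (forall (h : Vec Nat 0), Eq Nat 4 4) 3) 0


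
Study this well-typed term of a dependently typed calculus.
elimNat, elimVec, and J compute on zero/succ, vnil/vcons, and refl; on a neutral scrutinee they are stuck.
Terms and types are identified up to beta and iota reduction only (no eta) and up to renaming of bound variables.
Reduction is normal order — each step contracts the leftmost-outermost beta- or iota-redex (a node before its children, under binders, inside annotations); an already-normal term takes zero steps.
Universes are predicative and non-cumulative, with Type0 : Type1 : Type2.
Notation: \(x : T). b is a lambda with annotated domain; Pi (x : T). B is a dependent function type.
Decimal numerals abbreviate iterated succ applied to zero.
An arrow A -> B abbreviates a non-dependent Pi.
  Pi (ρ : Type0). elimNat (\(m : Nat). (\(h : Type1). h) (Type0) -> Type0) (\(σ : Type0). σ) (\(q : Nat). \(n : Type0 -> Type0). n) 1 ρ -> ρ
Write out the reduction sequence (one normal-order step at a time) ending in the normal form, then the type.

reduction (normal order):
  Pi (ρ : Type0). elimNat (\(m : Nat). (\(h : Type1). h) (Type0) -> Type0) (\(σ : Type0). σ) (\(q : Nat). \(n : Type0 -> Type0). n) 1 ρ -> ρ
  ~> Pi (ρ : Type0). (\(m : Nat). \(h : Type0 -> Type0). h) 0 (elimNat (\(σ : Nat). (\(q : Type1). q) (Type0) -> Type0) (\(n : Type0). n) (\(ξ : Nat). \(κ : Type0 -> Type0). κ) 0) ρ -> ρ
  ~> Pi (ρ : Type0). (\(m : Type0 -> Type0). m) (elimNat (\(h : Nat). (\(σ : Type1). σ) (Type0) -> Type0) (\(q : Type0). q) (\(n : Nat). \(ξ : Type0 -> Type0). ξ) 0) ρ -> ρ
  ~> Pi (ρ : Type0). elimNat (\(m : Nat). (\(h : Type1). h) (Type0) -> Type0) (\(σ : Type0). σ) (\(q : Nat). \(n : Type0 -> Type0). n) 0 ρ -> ρ
  ~> Pi (ρ : Type0). (\(m : Type0). m) ρ -> ρ
  ~> Pi (ρ : Type0). ρ -> ρ
type:
  Type1


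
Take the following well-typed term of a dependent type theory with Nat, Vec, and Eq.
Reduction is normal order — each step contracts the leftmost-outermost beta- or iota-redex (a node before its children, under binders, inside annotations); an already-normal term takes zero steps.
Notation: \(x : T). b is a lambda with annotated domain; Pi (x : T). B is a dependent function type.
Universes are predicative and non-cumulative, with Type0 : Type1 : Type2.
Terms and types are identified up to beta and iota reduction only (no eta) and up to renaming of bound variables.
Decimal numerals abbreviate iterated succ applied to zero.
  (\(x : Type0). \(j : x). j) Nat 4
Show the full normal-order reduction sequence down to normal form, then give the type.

reduction (normal order):
  (\(x : Type0). \(j : x). j) Nat 4
  ~> (\(x : Nat). x) 4
  ~> 4
type:
  Nat


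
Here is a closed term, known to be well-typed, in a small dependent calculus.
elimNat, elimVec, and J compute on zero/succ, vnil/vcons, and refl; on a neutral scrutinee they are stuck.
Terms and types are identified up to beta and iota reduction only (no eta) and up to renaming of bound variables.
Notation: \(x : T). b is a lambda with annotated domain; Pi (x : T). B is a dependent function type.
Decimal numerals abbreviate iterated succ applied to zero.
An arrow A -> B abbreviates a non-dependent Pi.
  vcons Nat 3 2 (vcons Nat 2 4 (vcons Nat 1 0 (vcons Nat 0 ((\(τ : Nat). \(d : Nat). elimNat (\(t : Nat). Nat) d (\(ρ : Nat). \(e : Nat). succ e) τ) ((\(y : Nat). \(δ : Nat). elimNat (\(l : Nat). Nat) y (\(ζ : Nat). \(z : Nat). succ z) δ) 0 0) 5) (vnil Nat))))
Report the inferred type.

type:
  Vec Nat 4


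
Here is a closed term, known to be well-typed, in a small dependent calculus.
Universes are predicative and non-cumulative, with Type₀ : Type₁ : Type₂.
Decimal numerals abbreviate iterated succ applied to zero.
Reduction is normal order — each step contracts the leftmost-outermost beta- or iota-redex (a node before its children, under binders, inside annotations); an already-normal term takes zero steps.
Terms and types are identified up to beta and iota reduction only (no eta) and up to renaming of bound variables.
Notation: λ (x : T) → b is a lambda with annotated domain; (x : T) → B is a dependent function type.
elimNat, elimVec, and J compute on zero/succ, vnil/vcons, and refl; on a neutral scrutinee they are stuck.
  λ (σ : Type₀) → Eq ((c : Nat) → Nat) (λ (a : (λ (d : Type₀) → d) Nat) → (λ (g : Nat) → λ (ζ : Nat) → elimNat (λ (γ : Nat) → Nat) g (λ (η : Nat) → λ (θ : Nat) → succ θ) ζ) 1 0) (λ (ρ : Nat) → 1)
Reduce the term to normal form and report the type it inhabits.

reduced normal form:
  λ (σ : Type₀) → Eq ((c : Nat) → Nat) (λ (a : Nat) → 1) (λ (d : Nat) → 1)
the term's type:
  (σ : Type₀) → Type₀


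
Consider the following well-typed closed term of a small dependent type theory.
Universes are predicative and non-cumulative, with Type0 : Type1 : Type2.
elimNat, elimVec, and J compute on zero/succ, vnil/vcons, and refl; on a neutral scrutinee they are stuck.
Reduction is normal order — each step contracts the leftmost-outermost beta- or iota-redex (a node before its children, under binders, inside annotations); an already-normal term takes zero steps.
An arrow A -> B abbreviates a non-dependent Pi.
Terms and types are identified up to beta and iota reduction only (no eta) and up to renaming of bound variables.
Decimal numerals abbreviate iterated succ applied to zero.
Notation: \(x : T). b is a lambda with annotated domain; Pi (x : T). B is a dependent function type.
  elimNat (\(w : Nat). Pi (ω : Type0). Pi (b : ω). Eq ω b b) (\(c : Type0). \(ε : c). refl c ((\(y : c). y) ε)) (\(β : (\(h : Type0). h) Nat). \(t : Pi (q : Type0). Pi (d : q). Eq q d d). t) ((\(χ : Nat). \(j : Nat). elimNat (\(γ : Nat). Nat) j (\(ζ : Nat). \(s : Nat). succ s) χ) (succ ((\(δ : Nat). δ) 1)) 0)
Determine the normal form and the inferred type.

reduced normal form:
  \(w : Type0). \(ω : w). refl w ω
the term's type:
  Pi (w : Type0). Pi (ω : w). Eq w ω ω


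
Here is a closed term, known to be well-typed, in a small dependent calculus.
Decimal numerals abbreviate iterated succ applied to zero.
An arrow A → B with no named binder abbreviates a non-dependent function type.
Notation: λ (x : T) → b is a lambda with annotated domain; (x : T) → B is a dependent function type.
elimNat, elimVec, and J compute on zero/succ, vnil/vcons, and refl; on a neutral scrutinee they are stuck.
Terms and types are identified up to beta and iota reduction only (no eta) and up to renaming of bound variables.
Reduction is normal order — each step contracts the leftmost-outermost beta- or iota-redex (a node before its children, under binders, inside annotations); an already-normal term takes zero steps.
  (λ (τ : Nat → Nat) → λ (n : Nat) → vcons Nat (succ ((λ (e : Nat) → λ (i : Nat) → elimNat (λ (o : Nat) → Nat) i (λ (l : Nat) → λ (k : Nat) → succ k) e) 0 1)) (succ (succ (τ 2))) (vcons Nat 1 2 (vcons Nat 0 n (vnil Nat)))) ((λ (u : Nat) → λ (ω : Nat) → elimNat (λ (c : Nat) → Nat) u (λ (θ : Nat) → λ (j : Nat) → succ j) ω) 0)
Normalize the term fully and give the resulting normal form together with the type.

normal form:
  λ (τ : Nat) → vcons Nat 2 4 (vcons Nat 1 2 (vcons Nat 0 τ (vnil Nat)))
the term's type:
  Nat → Vec Nat 3


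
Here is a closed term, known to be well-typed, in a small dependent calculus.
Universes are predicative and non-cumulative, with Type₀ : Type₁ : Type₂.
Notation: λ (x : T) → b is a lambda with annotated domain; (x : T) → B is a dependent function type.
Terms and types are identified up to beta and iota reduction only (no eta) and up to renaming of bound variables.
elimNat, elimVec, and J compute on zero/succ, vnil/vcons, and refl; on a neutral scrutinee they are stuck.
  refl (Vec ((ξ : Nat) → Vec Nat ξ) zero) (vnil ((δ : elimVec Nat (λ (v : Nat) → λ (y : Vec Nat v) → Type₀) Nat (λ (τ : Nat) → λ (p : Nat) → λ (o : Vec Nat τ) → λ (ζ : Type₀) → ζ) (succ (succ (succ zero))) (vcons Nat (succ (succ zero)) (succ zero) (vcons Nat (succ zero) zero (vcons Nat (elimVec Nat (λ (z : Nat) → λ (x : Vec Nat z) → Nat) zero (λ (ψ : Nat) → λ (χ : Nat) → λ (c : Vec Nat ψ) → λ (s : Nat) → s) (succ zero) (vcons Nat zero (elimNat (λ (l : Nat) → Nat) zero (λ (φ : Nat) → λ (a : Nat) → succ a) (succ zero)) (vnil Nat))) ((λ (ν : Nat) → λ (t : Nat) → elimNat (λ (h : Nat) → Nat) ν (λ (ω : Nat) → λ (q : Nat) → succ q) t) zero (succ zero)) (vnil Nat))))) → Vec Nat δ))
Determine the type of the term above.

type:
  Eq (Vec ((ξ : Nat) → Vec Nat ξ) zero) (vnil ((δ : Nat) → Vec Nat δ)) (vnil ((v : Nat) → Vec Nat v))


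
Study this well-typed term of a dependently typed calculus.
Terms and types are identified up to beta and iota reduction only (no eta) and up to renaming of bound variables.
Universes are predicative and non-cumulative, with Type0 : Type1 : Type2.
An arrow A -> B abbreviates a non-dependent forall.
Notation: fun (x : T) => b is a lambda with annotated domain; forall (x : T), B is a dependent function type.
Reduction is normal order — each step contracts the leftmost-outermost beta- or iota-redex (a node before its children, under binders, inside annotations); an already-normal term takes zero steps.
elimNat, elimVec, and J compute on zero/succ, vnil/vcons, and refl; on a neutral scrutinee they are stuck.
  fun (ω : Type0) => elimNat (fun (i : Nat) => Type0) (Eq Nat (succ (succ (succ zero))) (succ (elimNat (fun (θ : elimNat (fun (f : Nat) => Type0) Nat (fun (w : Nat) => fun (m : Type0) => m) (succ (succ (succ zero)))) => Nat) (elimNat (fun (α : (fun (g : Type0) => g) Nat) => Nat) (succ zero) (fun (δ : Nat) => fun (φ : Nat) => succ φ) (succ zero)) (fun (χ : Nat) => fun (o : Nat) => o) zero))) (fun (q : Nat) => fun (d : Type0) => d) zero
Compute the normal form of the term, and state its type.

reduced normal form:
  fun (ω : Type0) => Eq Nat (succ (succ (succ zero))) (succ (succ (succ zero)))
the term's type:
  Type0 -> Type0


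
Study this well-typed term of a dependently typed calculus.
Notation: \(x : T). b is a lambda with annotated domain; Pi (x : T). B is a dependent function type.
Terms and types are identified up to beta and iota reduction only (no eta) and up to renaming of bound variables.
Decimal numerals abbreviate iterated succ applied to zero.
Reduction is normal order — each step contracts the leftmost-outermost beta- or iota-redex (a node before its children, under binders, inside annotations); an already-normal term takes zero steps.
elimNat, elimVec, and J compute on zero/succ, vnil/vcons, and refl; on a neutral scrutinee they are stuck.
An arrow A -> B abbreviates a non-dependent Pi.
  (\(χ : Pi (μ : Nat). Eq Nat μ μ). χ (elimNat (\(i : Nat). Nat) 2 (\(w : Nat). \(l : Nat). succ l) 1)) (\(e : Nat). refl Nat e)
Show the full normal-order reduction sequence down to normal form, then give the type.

normal-order reduction sequence:
  (\(χ : Pi (μ : Nat). Eq Nat μ μ). χ (elimNat (\(i : Nat). Nat) 2 (\(w : Nat). \(l : Nat). succ l) 1)) (\(e : Nat). refl Nat e)
  ~> (\(χ : Nat). refl Nat χ) (elimNat (\(μ : Nat). Nat) 2 (\(i : Nat). \(w : Nat). succ w) 1)
  ~> refl Nat (elimNat (\(χ : Nat). Nat) 2 (\(μ : Nat). \(i : Nat). succ i) 1)
  ~> refl Nat ((\(χ : Nat). \(μ : Nat). succ μ) 0 (elimNat (\(i : Nat). Nat) 2 (\(w : Nat). \(l : Nat). succ l) 0))
  ~> refl Nat ((\(χ : Nat). succ χ) (elimNat (\(μ : Nat). Nat) 2 (\(i : Nat). \(w : Nat). succ w) 0))
  ~> refl Nat (succ (elimNat (\(χ : Nat). Nat) 2 (\(μ : Nat). \(i : Nat). succ i) 0))
  ~> refl Nat 3
the term's type:
  Eq Nat 3 3


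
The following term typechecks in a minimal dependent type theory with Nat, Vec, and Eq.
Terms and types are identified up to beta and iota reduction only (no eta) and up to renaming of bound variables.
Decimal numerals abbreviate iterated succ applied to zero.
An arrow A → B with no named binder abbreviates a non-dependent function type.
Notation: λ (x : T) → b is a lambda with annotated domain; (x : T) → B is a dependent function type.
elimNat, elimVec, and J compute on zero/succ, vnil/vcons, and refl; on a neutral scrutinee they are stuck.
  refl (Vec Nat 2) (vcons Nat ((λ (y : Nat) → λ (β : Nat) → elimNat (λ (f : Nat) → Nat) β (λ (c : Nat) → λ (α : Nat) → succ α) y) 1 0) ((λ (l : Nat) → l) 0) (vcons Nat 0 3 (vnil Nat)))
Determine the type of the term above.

inferred type:
  Eq (Vec Nat 2) (vcons Nat 1 0 (vcons Nat 0 3 (vnil Nat))) (vcons Nat 1 0 (vcons Nat 0 3 (vnil Nat)))


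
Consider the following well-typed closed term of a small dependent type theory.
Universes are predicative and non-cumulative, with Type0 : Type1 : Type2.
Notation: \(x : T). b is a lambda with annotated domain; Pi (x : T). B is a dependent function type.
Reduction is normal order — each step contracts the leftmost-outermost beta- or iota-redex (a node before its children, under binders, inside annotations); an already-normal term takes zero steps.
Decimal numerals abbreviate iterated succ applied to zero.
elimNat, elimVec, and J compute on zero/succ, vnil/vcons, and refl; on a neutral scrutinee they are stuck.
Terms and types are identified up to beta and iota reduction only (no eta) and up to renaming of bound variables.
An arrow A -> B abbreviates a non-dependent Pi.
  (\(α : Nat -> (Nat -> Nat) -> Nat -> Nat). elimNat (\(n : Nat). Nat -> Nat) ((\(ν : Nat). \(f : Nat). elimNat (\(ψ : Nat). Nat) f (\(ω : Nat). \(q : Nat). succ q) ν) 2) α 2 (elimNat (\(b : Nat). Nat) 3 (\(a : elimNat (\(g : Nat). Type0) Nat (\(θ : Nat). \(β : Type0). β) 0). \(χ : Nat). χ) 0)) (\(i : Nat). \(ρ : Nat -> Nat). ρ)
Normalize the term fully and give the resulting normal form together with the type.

resulting normal form:
  5
type:
  Nat


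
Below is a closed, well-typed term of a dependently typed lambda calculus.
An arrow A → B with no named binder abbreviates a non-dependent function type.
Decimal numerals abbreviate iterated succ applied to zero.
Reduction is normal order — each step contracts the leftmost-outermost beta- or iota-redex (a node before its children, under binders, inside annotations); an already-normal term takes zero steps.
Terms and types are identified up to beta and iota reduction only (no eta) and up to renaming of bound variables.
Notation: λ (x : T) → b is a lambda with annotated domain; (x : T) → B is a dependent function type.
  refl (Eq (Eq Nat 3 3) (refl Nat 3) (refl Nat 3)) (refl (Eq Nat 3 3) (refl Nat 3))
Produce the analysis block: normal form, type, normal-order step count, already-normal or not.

normal form:
  refl (Eq (Eq Nat 3 3) (refl Nat 3) (refl Nat 3)) (refl (Eq Nat 3 3) (refl Nat 3))
inferred type:
  Eq (Eq (Eq Nat 3 3) (refl Nat 3) (refl Nat 3)) (refl (Eq Nat 3 3) (refl Nat 3)) (refl (Eq Nat 3 3) (refl Nat 3))
reduction steps (normal order): 0
already normal: yes
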